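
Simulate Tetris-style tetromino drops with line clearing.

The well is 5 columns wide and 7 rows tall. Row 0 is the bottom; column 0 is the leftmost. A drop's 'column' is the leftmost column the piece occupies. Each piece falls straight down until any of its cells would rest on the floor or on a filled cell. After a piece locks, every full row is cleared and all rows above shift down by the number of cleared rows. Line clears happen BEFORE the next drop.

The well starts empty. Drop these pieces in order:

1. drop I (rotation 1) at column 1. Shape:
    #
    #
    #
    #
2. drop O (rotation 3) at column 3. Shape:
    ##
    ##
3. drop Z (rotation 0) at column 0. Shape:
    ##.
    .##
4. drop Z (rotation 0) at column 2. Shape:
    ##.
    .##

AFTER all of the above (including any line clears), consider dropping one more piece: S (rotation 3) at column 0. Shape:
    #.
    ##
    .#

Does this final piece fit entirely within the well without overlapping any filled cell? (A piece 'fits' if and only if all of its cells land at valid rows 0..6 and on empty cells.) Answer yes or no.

Answer: no

Derivation:
Drop 1: I rot1 at col 1 lands with bottom-row=0; cleared 0 line(s) (total 0); column heights now [0 4 0 0 0], max=4
Drop 2: O rot3 at col 3 lands with bottom-row=0; cleared 0 line(s) (total 0); column heights now [0 4 0 2 2], max=4
Drop 3: Z rot0 at col 0 lands with bottom-row=4; cleared 0 line(s) (total 0); column heights now [6 6 5 2 2], max=6
Drop 4: Z rot0 at col 2 lands with bottom-row=4; cleared 0 line(s) (total 0); column heights now [6 6 6 6 5], max=6
Test piece S rot3 at col 0 (width 2): heights before test = [6 6 6 6 5]; fits = False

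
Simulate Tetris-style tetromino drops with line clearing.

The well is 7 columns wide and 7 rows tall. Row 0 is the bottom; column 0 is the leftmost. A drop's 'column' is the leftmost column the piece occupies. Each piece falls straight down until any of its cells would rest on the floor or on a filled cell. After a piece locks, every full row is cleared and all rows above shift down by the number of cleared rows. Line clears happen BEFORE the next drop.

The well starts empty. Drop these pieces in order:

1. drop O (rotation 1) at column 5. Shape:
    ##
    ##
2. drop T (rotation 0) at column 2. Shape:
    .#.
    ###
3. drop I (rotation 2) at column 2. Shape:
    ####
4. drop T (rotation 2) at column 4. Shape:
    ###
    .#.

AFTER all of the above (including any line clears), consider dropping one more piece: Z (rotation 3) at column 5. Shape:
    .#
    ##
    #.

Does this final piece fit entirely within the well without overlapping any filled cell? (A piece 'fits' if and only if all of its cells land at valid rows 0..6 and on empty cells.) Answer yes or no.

Answer: no

Derivation:
Drop 1: O rot1 at col 5 lands with bottom-row=0; cleared 0 line(s) (total 0); column heights now [0 0 0 0 0 2 2], max=2
Drop 2: T rot0 at col 2 lands with bottom-row=0; cleared 0 line(s) (total 0); column heights now [0 0 1 2 1 2 2], max=2
Drop 3: I rot2 at col 2 lands with bottom-row=2; cleared 0 line(s) (total 0); column heights now [0 0 3 3 3 3 2], max=3
Drop 4: T rot2 at col 4 lands with bottom-row=3; cleared 0 line(s) (total 0); column heights now [0 0 3 3 5 5 5], max=5
Test piece Z rot3 at col 5 (width 2): heights before test = [0 0 3 3 5 5 5]; fits = False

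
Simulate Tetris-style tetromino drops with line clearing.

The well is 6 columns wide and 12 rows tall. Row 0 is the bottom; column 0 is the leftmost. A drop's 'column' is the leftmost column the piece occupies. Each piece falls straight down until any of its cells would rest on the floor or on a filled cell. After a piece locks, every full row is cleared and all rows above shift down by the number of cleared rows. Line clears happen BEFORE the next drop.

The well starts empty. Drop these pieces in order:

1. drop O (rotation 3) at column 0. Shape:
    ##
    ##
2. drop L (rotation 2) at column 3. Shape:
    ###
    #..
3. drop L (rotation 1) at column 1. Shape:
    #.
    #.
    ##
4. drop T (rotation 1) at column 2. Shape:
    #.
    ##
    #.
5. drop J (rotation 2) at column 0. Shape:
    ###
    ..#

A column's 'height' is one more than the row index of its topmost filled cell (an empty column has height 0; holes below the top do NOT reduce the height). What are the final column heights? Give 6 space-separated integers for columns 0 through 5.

Drop 1: O rot3 at col 0 lands with bottom-row=0; cleared 0 line(s) (total 0); column heights now [2 2 0 0 0 0], max=2
Drop 2: L rot2 at col 3 lands with bottom-row=0; cleared 0 line(s) (total 0); column heights now [2 2 0 2 2 2], max=2
Drop 3: L rot1 at col 1 lands with bottom-row=2; cleared 0 line(s) (total 0); column heights now [2 5 3 2 2 2], max=5
Drop 4: T rot1 at col 2 lands with bottom-row=3; cleared 0 line(s) (total 0); column heights now [2 5 6 5 2 2], max=6
Drop 5: J rot2 at col 0 lands with bottom-row=6; cleared 0 line(s) (total 0); column heights now [8 8 8 5 2 2], max=8

Answer: 8 8 8 5 2 2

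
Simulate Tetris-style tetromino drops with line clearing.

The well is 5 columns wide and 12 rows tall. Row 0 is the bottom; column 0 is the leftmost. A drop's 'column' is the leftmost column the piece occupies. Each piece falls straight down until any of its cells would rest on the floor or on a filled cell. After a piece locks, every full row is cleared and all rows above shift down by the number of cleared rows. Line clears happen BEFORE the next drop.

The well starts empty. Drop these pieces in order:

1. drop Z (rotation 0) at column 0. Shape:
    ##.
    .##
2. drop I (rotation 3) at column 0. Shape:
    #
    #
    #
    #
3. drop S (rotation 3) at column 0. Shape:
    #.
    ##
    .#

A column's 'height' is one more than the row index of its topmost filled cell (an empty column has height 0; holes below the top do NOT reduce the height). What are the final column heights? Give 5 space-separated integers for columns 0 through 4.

Answer: 8 7 1 0 0

Derivation:
Drop 1: Z rot0 at col 0 lands with bottom-row=0; cleared 0 line(s) (total 0); column heights now [2 2 1 0 0], max=2
Drop 2: I rot3 at col 0 lands with bottom-row=2; cleared 0 line(s) (total 0); column heights now [6 2 1 0 0], max=6
Drop 3: S rot3 at col 0 lands with bottom-row=5; cleared 0 line(s) (total 0); column heights now [8 7 1 0 0], max=8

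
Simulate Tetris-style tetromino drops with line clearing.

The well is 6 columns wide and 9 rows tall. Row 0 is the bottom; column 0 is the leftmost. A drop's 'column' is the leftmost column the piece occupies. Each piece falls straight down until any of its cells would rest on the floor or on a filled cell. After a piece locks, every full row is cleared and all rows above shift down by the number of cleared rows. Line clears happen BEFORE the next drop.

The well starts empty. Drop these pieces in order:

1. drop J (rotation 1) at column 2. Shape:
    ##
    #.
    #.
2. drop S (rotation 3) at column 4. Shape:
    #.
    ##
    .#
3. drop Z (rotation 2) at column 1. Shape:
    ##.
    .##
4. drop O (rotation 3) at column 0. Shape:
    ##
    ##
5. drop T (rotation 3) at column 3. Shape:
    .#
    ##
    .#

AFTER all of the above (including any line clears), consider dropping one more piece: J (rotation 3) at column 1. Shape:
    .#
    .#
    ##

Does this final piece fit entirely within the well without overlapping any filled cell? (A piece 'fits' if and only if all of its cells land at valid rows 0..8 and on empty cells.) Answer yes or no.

Answer: no

Derivation:
Drop 1: J rot1 at col 2 lands with bottom-row=0; cleared 0 line(s) (total 0); column heights now [0 0 3 3 0 0], max=3
Drop 2: S rot3 at col 4 lands with bottom-row=0; cleared 0 line(s) (total 0); column heights now [0 0 3 3 3 2], max=3
Drop 3: Z rot2 at col 1 lands with bottom-row=3; cleared 0 line(s) (total 0); column heights now [0 5 5 4 3 2], max=5
Drop 4: O rot3 at col 0 lands with bottom-row=5; cleared 0 line(s) (total 0); column heights now [7 7 5 4 3 2], max=7
Drop 5: T rot3 at col 3 lands with bottom-row=3; cleared 0 line(s) (total 0); column heights now [7 7 5 5 6 2], max=7
Test piece J rot3 at col 1 (width 2): heights before test = [7 7 5 5 6 2]; fits = False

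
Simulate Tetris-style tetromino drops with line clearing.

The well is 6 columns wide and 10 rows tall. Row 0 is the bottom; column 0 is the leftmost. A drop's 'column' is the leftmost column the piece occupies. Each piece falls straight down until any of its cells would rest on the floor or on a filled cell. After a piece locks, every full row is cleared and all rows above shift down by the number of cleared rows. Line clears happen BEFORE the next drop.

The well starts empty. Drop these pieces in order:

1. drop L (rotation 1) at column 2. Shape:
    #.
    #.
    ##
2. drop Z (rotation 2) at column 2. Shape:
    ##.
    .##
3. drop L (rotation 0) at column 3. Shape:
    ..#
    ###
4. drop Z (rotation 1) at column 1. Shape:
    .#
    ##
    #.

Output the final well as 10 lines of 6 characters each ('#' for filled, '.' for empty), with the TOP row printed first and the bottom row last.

Answer: ......
......
......
......
..#..#
.#####
.###..
..###.
..#...
..##..

Derivation:
Drop 1: L rot1 at col 2 lands with bottom-row=0; cleared 0 line(s) (total 0); column heights now [0 0 3 1 0 0], max=3
Drop 2: Z rot2 at col 2 lands with bottom-row=2; cleared 0 line(s) (total 0); column heights now [0 0 4 4 3 0], max=4
Drop 3: L rot0 at col 3 lands with bottom-row=4; cleared 0 line(s) (total 0); column heights now [0 0 4 5 5 6], max=6
Drop 4: Z rot1 at col 1 lands with bottom-row=3; cleared 0 line(s) (total 0); column heights now [0 5 6 5 5 6], max=6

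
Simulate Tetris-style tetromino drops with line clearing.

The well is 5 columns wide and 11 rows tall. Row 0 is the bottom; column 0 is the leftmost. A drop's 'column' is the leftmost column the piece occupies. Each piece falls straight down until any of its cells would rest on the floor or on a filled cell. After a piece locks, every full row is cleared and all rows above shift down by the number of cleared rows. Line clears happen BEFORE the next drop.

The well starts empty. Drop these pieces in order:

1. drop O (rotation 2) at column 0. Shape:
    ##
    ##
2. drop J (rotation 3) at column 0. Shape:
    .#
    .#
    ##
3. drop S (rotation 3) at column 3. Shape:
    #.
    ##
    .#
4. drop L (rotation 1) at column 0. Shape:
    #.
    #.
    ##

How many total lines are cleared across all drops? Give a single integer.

Drop 1: O rot2 at col 0 lands with bottom-row=0; cleared 0 line(s) (total 0); column heights now [2 2 0 0 0], max=2
Drop 2: J rot3 at col 0 lands with bottom-row=2; cleared 0 line(s) (total 0); column heights now [3 5 0 0 0], max=5
Drop 3: S rot3 at col 3 lands with bottom-row=0; cleared 0 line(s) (total 0); column heights now [3 5 0 3 2], max=5
Drop 4: L rot1 at col 0 lands with bottom-row=5; cleared 0 line(s) (total 0); column heights now [8 6 0 3 2], max=8

Answer: 0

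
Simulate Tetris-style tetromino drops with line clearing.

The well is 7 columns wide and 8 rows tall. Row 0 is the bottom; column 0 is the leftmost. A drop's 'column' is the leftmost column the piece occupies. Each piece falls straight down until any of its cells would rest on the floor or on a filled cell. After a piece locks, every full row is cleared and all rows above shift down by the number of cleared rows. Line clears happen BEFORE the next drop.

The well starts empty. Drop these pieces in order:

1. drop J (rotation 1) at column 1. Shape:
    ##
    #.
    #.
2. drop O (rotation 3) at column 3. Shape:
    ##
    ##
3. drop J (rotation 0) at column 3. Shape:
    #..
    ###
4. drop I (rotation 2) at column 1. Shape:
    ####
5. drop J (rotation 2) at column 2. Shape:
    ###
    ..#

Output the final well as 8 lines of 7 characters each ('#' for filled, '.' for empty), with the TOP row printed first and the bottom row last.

Drop 1: J rot1 at col 1 lands with bottom-row=0; cleared 0 line(s) (total 0); column heights now [0 3 3 0 0 0 0], max=3
Drop 2: O rot3 at col 3 lands with bottom-row=0; cleared 0 line(s) (total 0); column heights now [0 3 3 2 2 0 0], max=3
Drop 3: J rot0 at col 3 lands with bottom-row=2; cleared 0 line(s) (total 0); column heights now [0 3 3 4 3 3 0], max=4
Drop 4: I rot2 at col 1 lands with bottom-row=4; cleared 0 line(s) (total 0); column heights now [0 5 5 5 5 3 0], max=5
Drop 5: J rot2 at col 2 lands with bottom-row=5; cleared 0 line(s) (total 0); column heights now [0 5 7 7 7 3 0], max=7

Answer: .......
..###..
....#..
.####..
...#...
.#####.
.#.##..
.#.##..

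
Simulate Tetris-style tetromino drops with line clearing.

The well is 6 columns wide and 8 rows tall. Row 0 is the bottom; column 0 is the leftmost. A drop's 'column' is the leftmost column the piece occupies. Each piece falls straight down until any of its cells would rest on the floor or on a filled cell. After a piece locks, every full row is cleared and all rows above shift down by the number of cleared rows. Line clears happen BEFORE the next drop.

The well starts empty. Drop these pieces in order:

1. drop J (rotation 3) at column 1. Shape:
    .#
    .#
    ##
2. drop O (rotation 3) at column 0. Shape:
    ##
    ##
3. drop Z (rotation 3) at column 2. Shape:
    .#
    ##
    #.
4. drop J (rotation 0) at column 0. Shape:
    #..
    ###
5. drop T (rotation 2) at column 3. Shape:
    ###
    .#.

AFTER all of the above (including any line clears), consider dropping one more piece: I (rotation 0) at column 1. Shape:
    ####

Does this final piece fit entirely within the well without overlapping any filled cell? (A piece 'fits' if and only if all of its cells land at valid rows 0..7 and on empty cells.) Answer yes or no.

Answer: yes

Derivation:
Drop 1: J rot3 at col 1 lands with bottom-row=0; cleared 0 line(s) (total 0); column heights now [0 1 3 0 0 0], max=3
Drop 2: O rot3 at col 0 lands with bottom-row=1; cleared 0 line(s) (total 0); column heights now [3 3 3 0 0 0], max=3
Drop 3: Z rot3 at col 2 lands with bottom-row=3; cleared 0 line(s) (total 0); column heights now [3 3 5 6 0 0], max=6
Drop 4: J rot0 at col 0 lands with bottom-row=5; cleared 0 line(s) (total 0); column heights now [7 6 6 6 0 0], max=7
Drop 5: T rot2 at col 3 lands with bottom-row=5; cleared 0 line(s) (total 0); column heights now [7 6 6 7 7 7], max=7
Test piece I rot0 at col 1 (width 4): heights before test = [7 6 6 7 7 7]; fits = True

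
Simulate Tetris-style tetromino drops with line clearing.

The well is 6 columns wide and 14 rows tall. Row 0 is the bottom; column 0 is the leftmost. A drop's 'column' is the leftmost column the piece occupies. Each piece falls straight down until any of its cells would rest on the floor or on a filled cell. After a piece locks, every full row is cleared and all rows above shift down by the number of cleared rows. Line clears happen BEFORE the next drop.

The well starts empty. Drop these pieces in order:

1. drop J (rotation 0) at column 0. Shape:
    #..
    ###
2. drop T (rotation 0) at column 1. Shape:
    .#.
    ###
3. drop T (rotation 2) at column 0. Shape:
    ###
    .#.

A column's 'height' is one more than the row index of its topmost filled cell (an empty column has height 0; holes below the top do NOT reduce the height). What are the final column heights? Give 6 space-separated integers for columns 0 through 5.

Drop 1: J rot0 at col 0 lands with bottom-row=0; cleared 0 line(s) (total 0); column heights now [2 1 1 0 0 0], max=2
Drop 2: T rot0 at col 1 lands with bottom-row=1; cleared 0 line(s) (total 0); column heights now [2 2 3 2 0 0], max=3
Drop 3: T rot2 at col 0 lands with bottom-row=2; cleared 0 line(s) (total 0); column heights now [4 4 4 2 0 0], max=4

Answer: 4 4 4 2 0 0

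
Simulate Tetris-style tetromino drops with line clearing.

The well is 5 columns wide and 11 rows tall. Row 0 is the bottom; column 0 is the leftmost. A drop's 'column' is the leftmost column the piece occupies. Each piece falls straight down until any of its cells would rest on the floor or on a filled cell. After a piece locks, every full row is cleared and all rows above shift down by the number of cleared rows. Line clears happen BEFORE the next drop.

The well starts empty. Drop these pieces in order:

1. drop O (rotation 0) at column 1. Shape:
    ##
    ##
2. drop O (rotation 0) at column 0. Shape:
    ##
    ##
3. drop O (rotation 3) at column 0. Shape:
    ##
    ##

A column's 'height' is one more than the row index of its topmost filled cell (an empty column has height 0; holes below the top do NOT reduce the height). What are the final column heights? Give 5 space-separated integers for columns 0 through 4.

Drop 1: O rot0 at col 1 lands with bottom-row=0; cleared 0 line(s) (total 0); column heights now [0 2 2 0 0], max=2
Drop 2: O rot0 at col 0 lands with bottom-row=2; cleared 0 line(s) (total 0); column heights now [4 4 2 0 0], max=4
Drop 3: O rot3 at col 0 lands with bottom-row=4; cleared 0 line(s) (total 0); column heights now [6 6 2 0 0], max=6

Answer: 6 6 2 0 0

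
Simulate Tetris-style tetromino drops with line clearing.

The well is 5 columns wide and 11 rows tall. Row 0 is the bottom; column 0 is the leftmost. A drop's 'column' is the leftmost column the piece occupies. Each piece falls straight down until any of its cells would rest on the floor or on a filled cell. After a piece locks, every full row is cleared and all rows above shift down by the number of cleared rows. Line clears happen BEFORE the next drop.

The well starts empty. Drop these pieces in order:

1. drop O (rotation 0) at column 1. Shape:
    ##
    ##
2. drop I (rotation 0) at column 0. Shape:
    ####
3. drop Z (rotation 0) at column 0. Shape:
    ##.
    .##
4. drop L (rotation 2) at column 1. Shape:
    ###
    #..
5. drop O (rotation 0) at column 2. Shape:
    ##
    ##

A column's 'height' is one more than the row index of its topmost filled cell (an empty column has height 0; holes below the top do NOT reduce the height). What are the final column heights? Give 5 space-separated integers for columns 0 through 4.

Drop 1: O rot0 at col 1 lands with bottom-row=0; cleared 0 line(s) (total 0); column heights now [0 2 2 0 0], max=2
Drop 2: I rot0 at col 0 lands with bottom-row=2; cleared 0 line(s) (total 0); column heights now [3 3 3 3 0], max=3
Drop 3: Z rot0 at col 0 lands with bottom-row=3; cleared 0 line(s) (total 0); column heights now [5 5 4 3 0], max=5
Drop 4: L rot2 at col 1 lands with bottom-row=5; cleared 0 line(s) (total 0); column heights now [5 7 7 7 0], max=7
Drop 5: O rot0 at col 2 lands with bottom-row=7; cleared 0 line(s) (total 0); column heights now [5 7 9 9 0], max=9

Answer: 5 7 9 9 0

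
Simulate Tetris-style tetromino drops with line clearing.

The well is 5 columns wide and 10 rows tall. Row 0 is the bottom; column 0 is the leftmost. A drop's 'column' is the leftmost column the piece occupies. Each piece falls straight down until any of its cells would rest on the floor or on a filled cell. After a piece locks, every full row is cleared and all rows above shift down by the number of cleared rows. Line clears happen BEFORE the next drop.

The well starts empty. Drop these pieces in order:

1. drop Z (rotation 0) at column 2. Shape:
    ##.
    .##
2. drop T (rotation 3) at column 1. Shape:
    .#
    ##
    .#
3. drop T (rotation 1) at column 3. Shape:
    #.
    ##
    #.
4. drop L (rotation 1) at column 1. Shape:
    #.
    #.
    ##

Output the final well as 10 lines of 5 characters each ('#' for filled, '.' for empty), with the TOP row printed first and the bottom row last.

Drop 1: Z rot0 at col 2 lands with bottom-row=0; cleared 0 line(s) (total 0); column heights now [0 0 2 2 1], max=2
Drop 2: T rot3 at col 1 lands with bottom-row=2; cleared 0 line(s) (total 0); column heights now [0 4 5 2 1], max=5
Drop 3: T rot1 at col 3 lands with bottom-row=2; cleared 0 line(s) (total 0); column heights now [0 4 5 5 4], max=5
Drop 4: L rot1 at col 1 lands with bottom-row=5; cleared 0 line(s) (total 0); column heights now [0 8 6 5 4], max=8

Answer: .....
.....
.#...
.#...
.##..
..##.
.####
..##.
..##.
...##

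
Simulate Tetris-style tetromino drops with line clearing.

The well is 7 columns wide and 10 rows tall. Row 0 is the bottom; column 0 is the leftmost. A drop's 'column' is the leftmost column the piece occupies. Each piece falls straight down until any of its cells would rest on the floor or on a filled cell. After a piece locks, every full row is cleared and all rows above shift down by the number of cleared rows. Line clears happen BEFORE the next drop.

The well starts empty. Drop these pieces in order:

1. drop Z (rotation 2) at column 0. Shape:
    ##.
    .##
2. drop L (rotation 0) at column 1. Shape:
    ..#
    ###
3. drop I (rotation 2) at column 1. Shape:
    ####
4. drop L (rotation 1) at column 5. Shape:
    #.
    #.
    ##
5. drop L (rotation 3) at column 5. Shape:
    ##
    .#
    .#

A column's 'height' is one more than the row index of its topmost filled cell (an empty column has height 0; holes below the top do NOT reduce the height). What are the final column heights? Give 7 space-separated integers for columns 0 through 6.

Drop 1: Z rot2 at col 0 lands with bottom-row=0; cleared 0 line(s) (total 0); column heights now [2 2 1 0 0 0 0], max=2
Drop 2: L rot0 at col 1 lands with bottom-row=2; cleared 0 line(s) (total 0); column heights now [2 3 3 4 0 0 0], max=4
Drop 3: I rot2 at col 1 lands with bottom-row=4; cleared 0 line(s) (total 0); column heights now [2 5 5 5 5 0 0], max=5
Drop 4: L rot1 at col 5 lands with bottom-row=0; cleared 0 line(s) (total 0); column heights now [2 5 5 5 5 3 1], max=5
Drop 5: L rot3 at col 5 lands with bottom-row=1; cleared 0 line(s) (total 0); column heights now [2 5 5 5 5 4 4], max=5

Answer: 2 5 5 5 5 4 4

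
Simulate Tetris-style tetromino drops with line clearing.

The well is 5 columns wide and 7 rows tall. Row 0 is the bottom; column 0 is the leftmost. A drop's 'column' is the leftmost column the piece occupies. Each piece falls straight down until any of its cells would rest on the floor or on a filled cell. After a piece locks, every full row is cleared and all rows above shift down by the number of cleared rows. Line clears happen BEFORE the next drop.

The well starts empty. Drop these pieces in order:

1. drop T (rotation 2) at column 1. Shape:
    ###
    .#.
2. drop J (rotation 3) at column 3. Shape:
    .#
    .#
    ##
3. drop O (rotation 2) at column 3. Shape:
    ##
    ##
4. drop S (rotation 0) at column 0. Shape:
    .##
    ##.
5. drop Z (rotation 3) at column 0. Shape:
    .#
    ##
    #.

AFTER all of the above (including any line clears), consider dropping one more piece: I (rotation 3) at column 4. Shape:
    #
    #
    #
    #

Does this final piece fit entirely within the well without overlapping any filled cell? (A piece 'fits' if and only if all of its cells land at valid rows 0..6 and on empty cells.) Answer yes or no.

Drop 1: T rot2 at col 1 lands with bottom-row=0; cleared 0 line(s) (total 0); column heights now [0 2 2 2 0], max=2
Drop 2: J rot3 at col 3 lands with bottom-row=2; cleared 0 line(s) (total 0); column heights now [0 2 2 3 5], max=5
Drop 3: O rot2 at col 3 lands with bottom-row=5; cleared 0 line(s) (total 0); column heights now [0 2 2 7 7], max=7
Drop 4: S rot0 at col 0 lands with bottom-row=2; cleared 0 line(s) (total 0); column heights now [3 4 4 7 7], max=7
Drop 5: Z rot3 at col 0 lands with bottom-row=3; cleared 0 line(s) (total 0); column heights now [5 6 4 7 7], max=7
Test piece I rot3 at col 4 (width 1): heights before test = [5 6 4 7 7]; fits = False

Answer: no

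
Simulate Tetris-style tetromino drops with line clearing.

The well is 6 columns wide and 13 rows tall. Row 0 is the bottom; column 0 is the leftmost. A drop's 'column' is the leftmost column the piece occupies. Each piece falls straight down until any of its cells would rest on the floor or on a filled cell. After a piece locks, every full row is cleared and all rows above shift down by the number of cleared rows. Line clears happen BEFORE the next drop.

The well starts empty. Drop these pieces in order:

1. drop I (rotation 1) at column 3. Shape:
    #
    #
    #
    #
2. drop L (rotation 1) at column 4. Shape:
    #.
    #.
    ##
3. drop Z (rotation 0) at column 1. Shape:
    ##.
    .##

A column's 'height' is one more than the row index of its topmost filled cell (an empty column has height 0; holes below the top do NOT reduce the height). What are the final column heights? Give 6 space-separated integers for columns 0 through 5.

Answer: 0 6 6 5 3 1

Derivation:
Drop 1: I rot1 at col 3 lands with bottom-row=0; cleared 0 line(s) (total 0); column heights now [0 0 0 4 0 0], max=4
Drop 2: L rot1 at col 4 lands with bottom-row=0; cleared 0 line(s) (total 0); column heights now [0 0 0 4 3 1], max=4
Drop 3: Z rot0 at col 1 lands with bottom-row=4; cleared 0 line(s) (total 0); column heights now [0 6 6 5 3 1], max=6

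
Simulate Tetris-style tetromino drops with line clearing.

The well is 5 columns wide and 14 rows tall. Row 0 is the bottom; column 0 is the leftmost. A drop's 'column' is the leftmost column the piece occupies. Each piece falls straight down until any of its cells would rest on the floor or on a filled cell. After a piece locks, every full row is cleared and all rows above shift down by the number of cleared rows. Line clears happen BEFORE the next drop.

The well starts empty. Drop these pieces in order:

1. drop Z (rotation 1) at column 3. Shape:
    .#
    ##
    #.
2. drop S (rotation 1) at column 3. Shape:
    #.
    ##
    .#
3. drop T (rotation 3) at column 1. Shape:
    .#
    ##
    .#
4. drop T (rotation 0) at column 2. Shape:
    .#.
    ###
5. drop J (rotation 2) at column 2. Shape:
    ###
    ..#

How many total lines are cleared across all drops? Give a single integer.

Answer: 0

Derivation:
Drop 1: Z rot1 at col 3 lands with bottom-row=0; cleared 0 line(s) (total 0); column heights now [0 0 0 2 3], max=3
Drop 2: S rot1 at col 3 lands with bottom-row=3; cleared 0 line(s) (total 0); column heights now [0 0 0 6 5], max=6
Drop 3: T rot3 at col 1 lands with bottom-row=0; cleared 0 line(s) (total 0); column heights now [0 2 3 6 5], max=6
Drop 4: T rot0 at col 2 lands with bottom-row=6; cleared 0 line(s) (total 0); column heights now [0 2 7 8 7], max=8
Drop 5: J rot2 at col 2 lands with bottom-row=7; cleared 0 line(s) (total 0); column heights now [0 2 9 9 9], max=9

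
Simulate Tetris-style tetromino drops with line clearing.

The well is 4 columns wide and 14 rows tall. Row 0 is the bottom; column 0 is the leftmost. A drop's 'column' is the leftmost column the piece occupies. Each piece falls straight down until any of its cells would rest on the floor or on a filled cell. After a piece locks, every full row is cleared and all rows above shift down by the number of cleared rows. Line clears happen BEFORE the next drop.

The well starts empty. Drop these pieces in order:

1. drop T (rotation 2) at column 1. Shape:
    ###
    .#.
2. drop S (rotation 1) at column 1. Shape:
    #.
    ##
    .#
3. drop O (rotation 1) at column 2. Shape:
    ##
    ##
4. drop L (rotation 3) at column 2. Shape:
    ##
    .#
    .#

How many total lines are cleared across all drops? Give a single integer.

Answer: 0

Derivation:
Drop 1: T rot2 at col 1 lands with bottom-row=0; cleared 0 line(s) (total 0); column heights now [0 2 2 2], max=2
Drop 2: S rot1 at col 1 lands with bottom-row=2; cleared 0 line(s) (total 0); column heights now [0 5 4 2], max=5
Drop 3: O rot1 at col 2 lands with bottom-row=4; cleared 0 line(s) (total 0); column heights now [0 5 6 6], max=6
Drop 4: L rot3 at col 2 lands with bottom-row=6; cleared 0 line(s) (total 0); column heights now [0 5 9 9], max=9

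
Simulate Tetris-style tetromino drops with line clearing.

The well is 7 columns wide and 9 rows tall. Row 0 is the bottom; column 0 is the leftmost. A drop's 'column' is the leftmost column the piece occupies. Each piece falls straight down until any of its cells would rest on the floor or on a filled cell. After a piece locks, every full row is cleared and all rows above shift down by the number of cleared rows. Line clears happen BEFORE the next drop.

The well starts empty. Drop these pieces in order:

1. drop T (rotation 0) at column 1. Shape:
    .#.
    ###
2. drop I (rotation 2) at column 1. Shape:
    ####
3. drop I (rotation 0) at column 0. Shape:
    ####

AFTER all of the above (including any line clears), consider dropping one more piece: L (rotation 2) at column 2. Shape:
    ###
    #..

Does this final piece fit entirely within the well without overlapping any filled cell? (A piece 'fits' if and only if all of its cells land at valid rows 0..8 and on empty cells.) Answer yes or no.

Drop 1: T rot0 at col 1 lands with bottom-row=0; cleared 0 line(s) (total 0); column heights now [0 1 2 1 0 0 0], max=2
Drop 2: I rot2 at col 1 lands with bottom-row=2; cleared 0 line(s) (total 0); column heights now [0 3 3 3 3 0 0], max=3
Drop 3: I rot0 at col 0 lands with bottom-row=3; cleared 0 line(s) (total 0); column heights now [4 4 4 4 3 0 0], max=4
Test piece L rot2 at col 2 (width 3): heights before test = [4 4 4 4 3 0 0]; fits = True

Answer: yes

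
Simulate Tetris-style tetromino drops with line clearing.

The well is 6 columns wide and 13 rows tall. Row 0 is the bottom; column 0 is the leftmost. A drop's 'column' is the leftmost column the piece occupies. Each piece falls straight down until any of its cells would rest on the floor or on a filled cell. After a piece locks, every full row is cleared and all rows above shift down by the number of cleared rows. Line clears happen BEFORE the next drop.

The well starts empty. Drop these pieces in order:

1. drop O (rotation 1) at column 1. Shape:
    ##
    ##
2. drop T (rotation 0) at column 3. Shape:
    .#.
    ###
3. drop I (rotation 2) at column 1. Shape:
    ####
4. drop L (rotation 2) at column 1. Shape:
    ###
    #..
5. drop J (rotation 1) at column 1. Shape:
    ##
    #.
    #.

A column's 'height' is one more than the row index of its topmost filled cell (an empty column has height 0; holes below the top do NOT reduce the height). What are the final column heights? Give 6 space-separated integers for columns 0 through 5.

Answer: 0 8 8 5 3 1

Derivation:
Drop 1: O rot1 at col 1 lands with bottom-row=0; cleared 0 line(s) (total 0); column heights now [0 2 2 0 0 0], max=2
Drop 2: T rot0 at col 3 lands with bottom-row=0; cleared 0 line(s) (total 0); column heights now [0 2 2 1 2 1], max=2
Drop 3: I rot2 at col 1 lands with bottom-row=2; cleared 0 line(s) (total 0); column heights now [0 3 3 3 3 1], max=3
Drop 4: L rot2 at col 1 lands with bottom-row=3; cleared 0 line(s) (total 0); column heights now [0 5 5 5 3 1], max=5
Drop 5: J rot1 at col 1 lands with bottom-row=5; cleared 0 line(s) (total 0); column heights now [0 8 8 5 3 1], max=8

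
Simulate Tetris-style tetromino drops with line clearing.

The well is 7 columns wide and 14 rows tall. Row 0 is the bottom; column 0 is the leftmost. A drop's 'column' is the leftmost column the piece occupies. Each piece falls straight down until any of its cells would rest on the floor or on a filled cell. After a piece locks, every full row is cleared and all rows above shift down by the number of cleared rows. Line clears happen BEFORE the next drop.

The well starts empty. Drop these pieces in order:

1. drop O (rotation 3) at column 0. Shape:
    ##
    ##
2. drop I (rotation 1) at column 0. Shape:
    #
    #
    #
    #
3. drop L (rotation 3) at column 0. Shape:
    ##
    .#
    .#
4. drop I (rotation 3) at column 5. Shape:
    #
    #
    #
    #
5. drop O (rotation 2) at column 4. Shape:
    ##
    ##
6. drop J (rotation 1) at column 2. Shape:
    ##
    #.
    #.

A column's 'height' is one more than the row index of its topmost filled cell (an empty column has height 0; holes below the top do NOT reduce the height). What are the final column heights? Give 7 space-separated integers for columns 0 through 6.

Drop 1: O rot3 at col 0 lands with bottom-row=0; cleared 0 line(s) (total 0); column heights now [2 2 0 0 0 0 0], max=2
Drop 2: I rot1 at col 0 lands with bottom-row=2; cleared 0 line(s) (total 0); column heights now [6 2 0 0 0 0 0], max=6
Drop 3: L rot3 at col 0 lands with bottom-row=4; cleared 0 line(s) (total 0); column heights now [7 7 0 0 0 0 0], max=7
Drop 4: I rot3 at col 5 lands with bottom-row=0; cleared 0 line(s) (total 0); column heights now [7 7 0 0 0 4 0], max=7
Drop 5: O rot2 at col 4 lands with bottom-row=4; cleared 0 line(s) (total 0); column heights now [7 7 0 0 6 6 0], max=7
Drop 6: J rot1 at col 2 lands with bottom-row=0; cleared 0 line(s) (total 0); column heights now [7 7 3 3 6 6 0], max=7

Answer: 7 7 3 3 6 6 0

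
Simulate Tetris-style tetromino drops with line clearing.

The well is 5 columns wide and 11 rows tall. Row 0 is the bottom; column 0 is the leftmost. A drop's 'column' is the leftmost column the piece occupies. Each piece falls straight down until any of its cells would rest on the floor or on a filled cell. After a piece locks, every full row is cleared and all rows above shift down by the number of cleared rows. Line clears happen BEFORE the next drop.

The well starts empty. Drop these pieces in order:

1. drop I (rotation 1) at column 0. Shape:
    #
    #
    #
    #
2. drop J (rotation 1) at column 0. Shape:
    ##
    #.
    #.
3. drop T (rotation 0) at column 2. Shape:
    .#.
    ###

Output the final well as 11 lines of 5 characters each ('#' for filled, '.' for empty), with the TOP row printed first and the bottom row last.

Answer: .....
.....
.....
.....
##...
#....
#....
#....
#....
#..#.
#.###

Derivation:
Drop 1: I rot1 at col 0 lands with bottom-row=0; cleared 0 line(s) (total 0); column heights now [4 0 0 0 0], max=4
Drop 2: J rot1 at col 0 lands with bottom-row=4; cleared 0 line(s) (total 0); column heights now [7 7 0 0 0], max=7
Drop 3: T rot0 at col 2 lands with bottom-row=0; cleared 0 line(s) (total 0); column heights now [7 7 1 2 1], max=7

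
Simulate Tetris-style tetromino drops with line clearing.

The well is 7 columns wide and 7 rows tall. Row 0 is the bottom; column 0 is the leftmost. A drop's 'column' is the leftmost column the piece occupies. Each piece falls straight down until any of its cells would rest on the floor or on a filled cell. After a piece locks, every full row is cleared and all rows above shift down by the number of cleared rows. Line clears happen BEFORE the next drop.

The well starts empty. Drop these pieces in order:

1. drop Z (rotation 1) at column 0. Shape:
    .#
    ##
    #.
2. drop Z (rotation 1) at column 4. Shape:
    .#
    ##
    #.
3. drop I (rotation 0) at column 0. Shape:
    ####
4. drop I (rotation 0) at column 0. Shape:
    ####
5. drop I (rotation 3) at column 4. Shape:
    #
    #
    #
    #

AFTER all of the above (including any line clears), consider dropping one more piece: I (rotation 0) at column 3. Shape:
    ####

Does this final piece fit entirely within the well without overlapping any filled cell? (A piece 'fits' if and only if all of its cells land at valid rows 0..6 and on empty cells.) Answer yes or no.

Drop 1: Z rot1 at col 0 lands with bottom-row=0; cleared 0 line(s) (total 0); column heights now [2 3 0 0 0 0 0], max=3
Drop 2: Z rot1 at col 4 lands with bottom-row=0; cleared 0 line(s) (total 0); column heights now [2 3 0 0 2 3 0], max=3
Drop 3: I rot0 at col 0 lands with bottom-row=3; cleared 0 line(s) (total 0); column heights now [4 4 4 4 2 3 0], max=4
Drop 4: I rot0 at col 0 lands with bottom-row=4; cleared 0 line(s) (total 0); column heights now [5 5 5 5 2 3 0], max=5
Drop 5: I rot3 at col 4 lands with bottom-row=2; cleared 0 line(s) (total 0); column heights now [5 5 5 5 6 3 0], max=6
Test piece I rot0 at col 3 (width 4): heights before test = [5 5 5 5 6 3 0]; fits = True

Answer: yes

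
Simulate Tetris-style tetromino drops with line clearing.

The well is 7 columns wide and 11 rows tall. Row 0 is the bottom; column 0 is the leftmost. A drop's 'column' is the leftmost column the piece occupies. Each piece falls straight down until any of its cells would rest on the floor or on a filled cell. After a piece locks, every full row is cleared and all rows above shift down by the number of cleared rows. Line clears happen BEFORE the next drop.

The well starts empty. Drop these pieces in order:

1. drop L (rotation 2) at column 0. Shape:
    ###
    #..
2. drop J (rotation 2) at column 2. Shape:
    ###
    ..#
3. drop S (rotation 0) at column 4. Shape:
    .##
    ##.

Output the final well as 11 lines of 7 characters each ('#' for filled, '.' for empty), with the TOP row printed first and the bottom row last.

Answer: .......
.......
.......
.......
.......
.......
.....##
....##.
..###..
###.#..
#......

Derivation:
Drop 1: L rot2 at col 0 lands with bottom-row=0; cleared 0 line(s) (total 0); column heights now [2 2 2 0 0 0 0], max=2
Drop 2: J rot2 at col 2 lands with bottom-row=1; cleared 0 line(s) (total 0); column heights now [2 2 3 3 3 0 0], max=3
Drop 3: S rot0 at col 4 lands with bottom-row=3; cleared 0 line(s) (total 0); column heights now [2 2 3 3 4 5 5], max=5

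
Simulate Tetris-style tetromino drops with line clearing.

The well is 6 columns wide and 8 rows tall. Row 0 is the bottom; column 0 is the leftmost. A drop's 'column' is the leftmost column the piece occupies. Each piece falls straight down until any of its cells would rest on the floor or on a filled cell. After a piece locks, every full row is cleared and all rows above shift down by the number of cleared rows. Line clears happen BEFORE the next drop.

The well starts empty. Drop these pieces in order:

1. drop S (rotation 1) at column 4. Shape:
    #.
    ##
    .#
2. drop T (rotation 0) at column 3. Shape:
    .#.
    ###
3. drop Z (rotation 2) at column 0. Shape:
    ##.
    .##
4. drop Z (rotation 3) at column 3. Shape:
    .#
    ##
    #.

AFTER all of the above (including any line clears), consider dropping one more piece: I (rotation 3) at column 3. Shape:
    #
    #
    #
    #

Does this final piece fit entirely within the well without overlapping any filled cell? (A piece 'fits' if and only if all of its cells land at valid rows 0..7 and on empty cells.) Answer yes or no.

Answer: no

Derivation:
Drop 1: S rot1 at col 4 lands with bottom-row=0; cleared 0 line(s) (total 0); column heights now [0 0 0 0 3 2], max=3
Drop 2: T rot0 at col 3 lands with bottom-row=3; cleared 0 line(s) (total 0); column heights now [0 0 0 4 5 4], max=5
Drop 3: Z rot2 at col 0 lands with bottom-row=0; cleared 0 line(s) (total 0); column heights now [2 2 1 4 5 4], max=5
Drop 4: Z rot3 at col 3 lands with bottom-row=4; cleared 0 line(s) (total 0); column heights now [2 2 1 6 7 4], max=7
Test piece I rot3 at col 3 (width 1): heights before test = [2 2 1 6 7 4]; fits = False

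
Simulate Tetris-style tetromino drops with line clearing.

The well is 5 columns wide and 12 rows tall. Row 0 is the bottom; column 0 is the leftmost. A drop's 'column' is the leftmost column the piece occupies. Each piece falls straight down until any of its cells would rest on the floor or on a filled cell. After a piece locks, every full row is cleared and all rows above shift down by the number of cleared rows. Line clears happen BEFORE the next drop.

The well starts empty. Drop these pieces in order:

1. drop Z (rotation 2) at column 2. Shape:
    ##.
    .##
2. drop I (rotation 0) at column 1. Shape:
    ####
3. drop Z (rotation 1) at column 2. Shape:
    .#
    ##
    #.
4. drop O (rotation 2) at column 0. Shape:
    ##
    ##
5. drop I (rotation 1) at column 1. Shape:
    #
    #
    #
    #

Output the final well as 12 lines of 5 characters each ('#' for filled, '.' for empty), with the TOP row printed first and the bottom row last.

Answer: .....
.....
.....
.#...
.#...
.#...
.#.#.
####.
###..
.####
..##.
...##

Derivation:
Drop 1: Z rot2 at col 2 lands with bottom-row=0; cleared 0 line(s) (total 0); column heights now [0 0 2 2 1], max=2
Drop 2: I rot0 at col 1 lands with bottom-row=2; cleared 0 line(s) (total 0); column heights now [0 3 3 3 3], max=3
Drop 3: Z rot1 at col 2 lands with bottom-row=3; cleared 0 line(s) (total 0); column heights now [0 3 5 6 3], max=6
Drop 4: O rot2 at col 0 lands with bottom-row=3; cleared 0 line(s) (total 0); column heights now [5 5 5 6 3], max=6
Drop 5: I rot1 at col 1 lands with bottom-row=5; cleared 0 line(s) (total 0); column heights now [5 9 5 6 3], max=9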